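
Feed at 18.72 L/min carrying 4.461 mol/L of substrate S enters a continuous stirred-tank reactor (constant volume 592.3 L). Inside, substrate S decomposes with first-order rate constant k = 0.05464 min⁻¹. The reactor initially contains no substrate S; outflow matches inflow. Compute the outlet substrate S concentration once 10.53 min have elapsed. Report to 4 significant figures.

0.9755 mol/L

Accumulation = in − out − consumed: V dC/dt = Q C_in − Q C − k V C.
dC/dt = (Q/V) C_in − (Q/V + k) C; effective rate a = Q/V + k = 0.0316056 + 0.05464 = 0.0862456 min⁻¹.
C_ss = Q C_in/(Q + kV) = 1.63478 mol/L; C(t) = C_ss + (C₀ − C_ss) e^(−a t).
C(10.53) = 1.63478 + (-1.63478)·e^(−0.0862456·10.53) = 1.63478 + (-1.63478)·0.403263 = 0.975534 mol/L.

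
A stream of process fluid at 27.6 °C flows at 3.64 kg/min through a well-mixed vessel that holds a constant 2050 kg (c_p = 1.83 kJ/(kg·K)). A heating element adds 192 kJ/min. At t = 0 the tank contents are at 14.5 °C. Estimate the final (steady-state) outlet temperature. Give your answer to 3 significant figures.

First-law balance (no shaft work): M c_p dT/dt = ṁ c_p (T_in − T) + 192.
At steady state dT/dt = 0 ⇒ T_ss = T_in + Q̇/(ṁ c_p) = 27.6 + 192/(3.64·1.83) = 56.424 °C.

56.4 °C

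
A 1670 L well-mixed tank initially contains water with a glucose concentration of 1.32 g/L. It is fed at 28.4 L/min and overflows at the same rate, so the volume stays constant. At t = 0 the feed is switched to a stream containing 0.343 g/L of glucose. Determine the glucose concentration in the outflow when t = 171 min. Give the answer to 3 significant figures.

Species balance on the tank: V dC/dt = Q(C_in − C).
Rewrite as dC/dt + C/τ = C_in/τ, τ = V/Q = 58.803 min.
Solution: C(t) = C_in + (C₀ − C_in) e^(−t/τ).
C(171) = 0.343 + (1.32 − 0.343)·e^(−171/58.803) = 0.343 + (0.97700)·0.054583 = 0.39633 g/L.

0.396 g/L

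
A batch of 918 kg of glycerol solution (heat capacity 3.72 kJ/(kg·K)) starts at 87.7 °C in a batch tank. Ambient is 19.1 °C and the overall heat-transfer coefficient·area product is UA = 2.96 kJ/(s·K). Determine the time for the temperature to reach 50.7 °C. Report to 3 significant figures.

894 s

Lumped-capacitance energy balance: M c_p dT/dt = UA(T_amb − T).
τ = M c_p/UA = 1153.7 s; T_ss = T_amb = 19.100 °C.
T(t) = T_ss + (T₀ − T_ss)e^(−t/τ); set T = 50.7:
t = −τ ln[(T − T_ss)/(T₀ − T_ss)] = −1153.7 · ln(0.46064) = 894.28 s.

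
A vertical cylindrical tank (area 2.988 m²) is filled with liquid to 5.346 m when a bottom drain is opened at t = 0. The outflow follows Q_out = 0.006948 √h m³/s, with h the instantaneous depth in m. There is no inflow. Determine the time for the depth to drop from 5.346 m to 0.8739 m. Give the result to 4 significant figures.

Unsteady balance on liquid volume: A dh/dt = −0.006948 √h.
∫ h^(−1/2) dh = −(0.006948/A) ∫ dt, giving 2√h = 2√h₀ − (0.006948/A) t.
t = 2A(√h₀ − √h)/0.006948 = 2·2.988·(√5.346 − √0.8739)/0.006948
  = 5.97600 × (2.31214 − 0.934826) / 0.006948 = 1184.63 s.

1185 s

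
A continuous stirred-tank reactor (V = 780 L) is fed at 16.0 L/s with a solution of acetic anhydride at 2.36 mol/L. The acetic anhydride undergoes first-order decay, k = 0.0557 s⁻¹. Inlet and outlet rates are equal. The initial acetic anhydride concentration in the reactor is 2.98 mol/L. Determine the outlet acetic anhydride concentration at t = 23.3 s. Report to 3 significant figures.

1.03 mol/L

V dC/dt = Q(C_in − C) − k V C.
dC/dt = (Q/V) C_in − (Q/V + k) C; effective rate a = Q/V + k = 0.020513 + 0.0557 = 0.076213 s⁻¹.
C_ss = Q C_in/(Q + kV) = 0.63520 mol/L; C(t) = C_ss + (C₀ − C_ss) e^(−a t).
C(23.3) = 0.63520 + (2.3448)·e^(−0.076213·23.3) = 0.63520 + (2.3448)·0.16935 = 1.0323 mol/L.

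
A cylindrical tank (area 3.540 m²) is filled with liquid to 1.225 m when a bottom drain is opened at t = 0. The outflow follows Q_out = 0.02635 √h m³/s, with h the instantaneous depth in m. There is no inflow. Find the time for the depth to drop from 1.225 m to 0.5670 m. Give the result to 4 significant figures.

95.06 s

A dh/dt = −Q_out = −0.02635 √h.
∫ h^(−1/2) dh = −(0.02635/A) ∫ dt, giving 2√h = 2√h₀ − (0.02635/A) t.
t = 2A(√h₀ − √h)/0.02635 = 2·3.540·(√1.225 − √0.5670)/0.02635
  = 7.08000 × (1.10680 − 0.752994) / 0.02635 = 95.0636 s.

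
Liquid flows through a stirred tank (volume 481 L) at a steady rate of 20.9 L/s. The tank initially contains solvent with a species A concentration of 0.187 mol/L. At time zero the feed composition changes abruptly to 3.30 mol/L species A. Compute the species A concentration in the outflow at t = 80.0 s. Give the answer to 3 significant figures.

3.20 mol/L

Transient balance on the dissolved component: V dC/dt = Q(C_in − C).
Rewrite as dC/dt + C/τ = C_in/τ, τ = V/Q = 23.014 s.
Integrating: C(t) = C_in + (C₀ − C_in) e^(−t/τ).
C(80.0) = 3.30 + (0.187 − 3.30)·e^(−80.0/23.014) = 3.30 + (-3.1130)·0.030928 = 3.2037 mol/L.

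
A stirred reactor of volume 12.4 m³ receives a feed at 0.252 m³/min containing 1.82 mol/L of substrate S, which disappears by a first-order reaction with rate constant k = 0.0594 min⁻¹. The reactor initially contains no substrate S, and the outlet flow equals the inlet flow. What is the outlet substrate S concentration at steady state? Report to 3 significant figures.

Species balance: V dC/dt = Q C_in − Q C − k V C.
Steady state (dC/dt = 0): C_ss = Q C_in/(Q + kV) = C_in/(1 + kV/Q).
C_ss = 0.252·1.82/(0.252 + 0.0594·12.4) = 0.45864/0.98856 = 0.46395 mol/L.

0.464 mol/L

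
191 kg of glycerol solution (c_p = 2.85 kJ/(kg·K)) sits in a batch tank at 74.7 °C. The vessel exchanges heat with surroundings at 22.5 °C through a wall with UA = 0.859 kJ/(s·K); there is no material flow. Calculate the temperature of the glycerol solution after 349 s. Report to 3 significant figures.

52.6 °C

M c_p dT/dt = −UA(T − T_amb).
dT/dt = (T_ss − T)/τ with T_ss = T_amb = 22.500 °C, τ = M c_p/UA = 191·2.85/0.859 = 633.70 s.
Solution: T(t) = T_ss + (T₀ − T_ss) e^(−t/τ).
T(349) = 22.500 + (52.200)·0.57653 = 52.595 °C.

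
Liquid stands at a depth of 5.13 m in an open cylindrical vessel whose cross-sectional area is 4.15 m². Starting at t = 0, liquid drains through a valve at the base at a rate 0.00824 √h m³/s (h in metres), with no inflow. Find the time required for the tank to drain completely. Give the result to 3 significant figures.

2280 s

With no inflow, A dh/dt = −0.00824 √h.
This is separable: 2 d(√h)/dt = −0.00824/A, so √h = √h₀ − (0.00824/(2A)) t.
Set h = 0: 2√h₀ = (0.00824/A) t_empty ⇒ t_empty = 2A√h₀/0.00824.
t_empty = 2·4.15·√5.13/0.00824 = 8.3000·2.2650/0.00824 = 2281.4 s.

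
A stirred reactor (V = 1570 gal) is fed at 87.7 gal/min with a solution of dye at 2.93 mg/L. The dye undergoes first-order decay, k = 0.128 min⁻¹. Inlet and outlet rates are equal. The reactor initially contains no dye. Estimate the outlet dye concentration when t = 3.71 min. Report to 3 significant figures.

0.440 mg/L

Accumulation = in − out − consumed: V dC/dt = Q C_in − Q C − k V C.
dC/dt = (Q/V) C_in − (Q/V + k) C; effective rate a = Q/V + k = 0.055860 + 0.128 = 0.18386 min⁻¹.
C_ss = Q C_in/(Q + kV) = 0.89019 mg/L; C(t) = C_ss + (C₀ − C_ss) e^(−a t).
C(3.71) = 0.89019 + (-0.89019)·e^(−0.18386·3.71) = 0.89019 + (-0.89019)·0.50554 = 0.44016 mg/L.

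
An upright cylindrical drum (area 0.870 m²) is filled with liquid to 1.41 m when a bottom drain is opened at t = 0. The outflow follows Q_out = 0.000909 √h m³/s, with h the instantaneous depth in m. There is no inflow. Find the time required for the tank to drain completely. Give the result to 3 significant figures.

With no inflow, A dh/dt = −0.000909 √h.
Separate and integrate: 2(√h − √h₀) = −(0.000909/A) t.
Tank is empty when √h = 0: t_empty = 2A√h₀/0.000909.
t_empty = 2·0.870·√1.41/0.000909 = 1.7400·1.1874/0.000909 = 2273.0 s.

2270 s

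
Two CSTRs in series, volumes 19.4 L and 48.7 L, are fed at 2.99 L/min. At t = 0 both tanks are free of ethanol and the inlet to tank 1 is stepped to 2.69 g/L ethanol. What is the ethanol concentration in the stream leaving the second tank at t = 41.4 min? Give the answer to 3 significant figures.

2.34 g/L

Species balance on tank i: dCᵢ/dt = (Cᵢ₋₁ − Cᵢ)/τᵢ with τᵢ = Vᵢ/Q.
τ₁ = 19.4/2.99 = 6.4883 min; τ₂ = 48.7/2.99 = 16.288 min.
Solving the cascade with C₁(0)=C₂(0)=0 gives C₂(t) = C_in[1 − (τ₁ e^(−t/τ₁) − τ₂ e^(−t/τ₂))/(τ₁ − τ₂)].
At t = 41.4: e^(−t/τ₁) = 0.0016939, e^(−t/τ₂) = 0.078724.
C₂ = 2.69·[1 − (6.4883·0.0016939 − 16.288·0.078724)/(-9.7993)] = 2.69·0.87027 = 2.3410 g/L.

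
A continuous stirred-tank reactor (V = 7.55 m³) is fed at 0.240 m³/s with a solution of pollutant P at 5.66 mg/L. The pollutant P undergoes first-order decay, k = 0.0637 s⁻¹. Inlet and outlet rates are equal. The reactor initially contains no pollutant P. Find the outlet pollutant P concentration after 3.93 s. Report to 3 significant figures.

0.590 mg/L

Species balance: V dC/dt = Q C_in − Q C − k V C.
This is linear with rate a = Q/V + k = 0.095488 s⁻¹.
C_ss = Q C_in/(Q + kV) = 1.8842 mg/L; C(t) = C_ss + (C₀ − C_ss) e^(−a t).
C(3.93) = 1.8842 + (-1.8842)·e^(−0.095488·3.93) = 1.8842 + (-1.8842)·0.68711 = 0.58956 mg/L.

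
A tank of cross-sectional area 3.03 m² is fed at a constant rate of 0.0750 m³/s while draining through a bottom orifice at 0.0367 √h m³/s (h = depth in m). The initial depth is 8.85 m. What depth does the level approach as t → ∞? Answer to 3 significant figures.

Mass balance (ρ constant): A dh/dt = Q_in − 0.0367 √h. At steady state dh/dt = 0:
Q_in = 0.0367 √h_ss ⇒ √h_ss = 0.0750/0.0367 = 2.0436.
h_ss = 2.0436² = 4.1763 m. (Since h₀ = 8.85 m > h_ss, the level will fall toward this value.)

4.18 m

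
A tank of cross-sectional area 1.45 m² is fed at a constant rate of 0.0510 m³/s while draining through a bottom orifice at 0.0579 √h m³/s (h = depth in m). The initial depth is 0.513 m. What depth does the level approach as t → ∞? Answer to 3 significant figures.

Volume balance on the tank: A dh/dt = Q_in − 0.0579 √h. At steady state dh/dt = 0:
Q_in = 0.0579 √h_ss ⇒ √h_ss = 0.0510/0.0579 = 0.88083.
h_ss = 0.88083² = 0.77586 m. (Since h₀ = 0.513 m < h_ss, the level will rise toward this value.)

0.776 m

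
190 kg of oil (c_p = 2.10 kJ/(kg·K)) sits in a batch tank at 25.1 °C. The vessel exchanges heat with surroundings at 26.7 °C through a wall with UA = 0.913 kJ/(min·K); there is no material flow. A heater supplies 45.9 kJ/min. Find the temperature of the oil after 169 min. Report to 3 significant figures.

41.7 °C

Energy balance: M c_p dT/dt = −UA(T − T_amb) + Q̇.
dT/dt = (T_ss − T)/τ with T_ss = T_amb + Q̇/UA = 26.7 + 45.9/0.913 = 76.974 °C, τ = M c_p/UA = 190·2.10/0.913 = 437.02 min.
This is linear first-order; T(t) = T_ss + (T₀ − T_ss) e^(−t/τ).
T(169) = 76.974 + (-51.874)·0.67929 = 41.737 °C.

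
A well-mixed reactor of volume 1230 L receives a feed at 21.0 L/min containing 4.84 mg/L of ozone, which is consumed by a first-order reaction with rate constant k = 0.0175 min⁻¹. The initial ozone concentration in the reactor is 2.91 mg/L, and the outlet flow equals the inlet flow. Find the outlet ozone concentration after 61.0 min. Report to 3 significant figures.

2.45 mg/L

Accumulation = in − out − consumed: V dC/dt = Q C_in − Q C − k V C.
This is linear with rate a = Q/V + k = 0.034573 min⁻¹.
C_ss = Q C_in/(Q + kV) = 2.3901 mg/L; C(t) = C_ss + (C₀ − C_ss) e^(−a t).
C(61.0) = 2.3901 + (0.51988)·e^(−0.034573·61.0) = 2.3901 + (0.51988)·0.12136 = 2.4532 mg/L.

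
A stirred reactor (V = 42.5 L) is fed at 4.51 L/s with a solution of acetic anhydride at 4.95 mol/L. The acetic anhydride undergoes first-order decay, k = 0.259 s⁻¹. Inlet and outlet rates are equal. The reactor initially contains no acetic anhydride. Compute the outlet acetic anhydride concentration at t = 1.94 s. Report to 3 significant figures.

0.730 mol/L

Species balance: V dC/dt = Q C_in − Q C − k V C.
This is linear with rate a = Q/V + k = 0.36512 s⁻¹.
C_ss = Q C_in/(Q + kV) = 1.4387 mol/L; C(t) = C_ss + (C₀ − C_ss) e^(−a t).
C(1.94) = 1.4387 + (-1.4387)·e^(−0.36512·1.94) = 1.4387 + (-1.4387)·0.49247 = 0.73017 mol/L.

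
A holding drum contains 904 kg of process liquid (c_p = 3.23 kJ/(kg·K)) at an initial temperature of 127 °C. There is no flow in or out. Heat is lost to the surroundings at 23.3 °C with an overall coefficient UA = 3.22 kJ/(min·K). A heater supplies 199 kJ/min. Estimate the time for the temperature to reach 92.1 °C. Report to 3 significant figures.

1620 min

Heat balance on the well-mixed liquid: M c_p dT/dt = −UA(T − T_amb) + Q̇.
τ = M c_p/UA = 906.81 min; T_ss = T_amb + Q̇/UA = 23.3 + 199/3.22 = 85.101 °C.
T(t) = T_ss + (T₀ − T_ss)e^(−t/τ); set T = 92.1:
t = −τ ln[(T − T_ss)/(T₀ − T_ss)] = −906.81 · ln(0.16704) = 1622.8 min.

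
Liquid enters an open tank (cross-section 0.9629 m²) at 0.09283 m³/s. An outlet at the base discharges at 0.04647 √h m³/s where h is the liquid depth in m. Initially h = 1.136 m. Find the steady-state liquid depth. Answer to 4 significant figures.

3.991 m

Level balance: A dh/dt = 0.09283 − 0.04647 √h. Setting dh/dt = 0:
Q_in = 0.04647 √h_ss ⇒ √h_ss = 0.09283/0.04647 = 1.99763.
h_ss = 1.99763² = 3.99054 m. (Since h₀ = 1.136 m < h_ss, the level will rise toward this value.)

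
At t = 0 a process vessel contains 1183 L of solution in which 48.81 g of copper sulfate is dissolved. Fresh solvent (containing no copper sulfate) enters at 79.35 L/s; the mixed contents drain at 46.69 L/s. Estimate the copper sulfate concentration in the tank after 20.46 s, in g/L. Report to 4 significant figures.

Let m(t) be the amount of copper sulfate. Volume: V(t) = V₀ + (Q_in − Q_out) t = 1183 + 32.6600 t; V(20.46) = 1851.22 L.
Solute balance: dm/dt = 0 − Q_out C = −Q_out m/V(t).
dm/m = −Q_out dt/(V₀ + 32.6600 t); integrating gives ln(m/m₀) = −(Q_out/(Q_in−Q_out)) ln(V/V₀).
m = m₀ (V₀/V)^(Q_out/(Q_in−Q_out)) = 48.81 × (1183/1851.22)^(1.42958) = 25.7332 g.
C = m/V = 25.7332/1851.22 = 0.0139006 g/L.

0.01390 g/L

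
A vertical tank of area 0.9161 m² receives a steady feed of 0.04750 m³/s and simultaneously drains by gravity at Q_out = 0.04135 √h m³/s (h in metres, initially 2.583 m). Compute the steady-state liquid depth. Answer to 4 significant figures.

Mass balance (ρ constant): A dh/dt = Q_in − 0.04135 √h. At steady state dh/dt = 0:
Q_in = 0.04135 √h_ss ⇒ √h_ss = 0.04750/0.04135 = 1.14873.
h_ss = 1.14873² = 1.31958 m. (Since h₀ = 2.583 m > h_ss, the level will fall toward this value.)

1.320 m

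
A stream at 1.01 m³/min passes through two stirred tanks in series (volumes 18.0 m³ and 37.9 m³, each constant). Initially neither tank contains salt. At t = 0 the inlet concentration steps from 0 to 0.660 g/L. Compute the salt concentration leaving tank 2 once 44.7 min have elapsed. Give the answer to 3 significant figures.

0.327 g/L

Time constants: τᵢ = Vᵢ/Q for each well-mixed tank.
τ₁ = 18.0/1.01 = 17.822 min; τ₂ = 37.9/1.01 = 37.525 min.
Tank 1: C₁ = C_in(1 − e^(−t/τ₁)). Tank 2 (τ₁ ≠ τ₂): C₂ = C_in[1 − (τ₁ e^(−t/τ₁) − τ₂ e^(−t/τ₂))/(τ₁ − τ₂)].
At t = 44.7: e^(−t/τ₁) = 0.081417, e^(−t/τ₂) = 0.30385.
C₂ = 0.660·[1 − (17.822·0.081417 − 37.525·0.30385)/(-19.703)] = 0.660·0.49495 = 0.32667 g/L.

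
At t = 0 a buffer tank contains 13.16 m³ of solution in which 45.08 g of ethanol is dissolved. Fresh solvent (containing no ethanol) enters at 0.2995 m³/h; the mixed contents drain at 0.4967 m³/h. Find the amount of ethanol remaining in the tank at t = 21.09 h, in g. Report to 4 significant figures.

Total volume: dV/dt = Q_in − Q_out = -0.197200 m³/h, so V(t) = 13.16 − 0.197200 t and V(21.09) = 9.00105 m³.
Solute balance: dm/dt = 0 − Q_out C = −Q_out m/V(t).
dm/m = −Q_out dt/(V₀ − 0.197200 t); integrating gives ln(m/m₀) = −(Q_out/(Q_in−Q_out)) ln(V/V₀).
m = m₀ (V₀/V)^(Q_out/(Q_in−Q_out)) = 45.08 × (13.16/9.00105)^(-2.51876) = 17.3174 g.

17.32 g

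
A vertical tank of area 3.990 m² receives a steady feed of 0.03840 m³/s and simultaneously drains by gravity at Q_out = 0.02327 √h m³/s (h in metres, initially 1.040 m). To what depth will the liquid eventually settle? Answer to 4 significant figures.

Mass balance (ρ constant): A dh/dt = Q_in − 0.02327 √h. At steady state dh/dt = 0:
Q_in = 0.02327 √h_ss ⇒ √h_ss = 0.03840/0.02327 = 1.65019.
h_ss = 1.65019² = 2.72314 m. (Since h₀ = 1.040 m < h_ss, the level will rise toward this value.)

2.723 m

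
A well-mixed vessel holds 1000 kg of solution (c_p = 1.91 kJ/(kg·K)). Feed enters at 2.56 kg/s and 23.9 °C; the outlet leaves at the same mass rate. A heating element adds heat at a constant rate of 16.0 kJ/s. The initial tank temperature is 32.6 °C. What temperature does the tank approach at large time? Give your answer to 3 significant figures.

Energy balance: M c_p dT/dt = ṁ c_p (T_in − T) + 16.0.
At steady state dT/dt = 0 ⇒ T_ss = T_in + Q̇/(ṁ c_p) = 23.9 + 16.0/(2.56·1.91) = 27.172 °C.

27.2 °C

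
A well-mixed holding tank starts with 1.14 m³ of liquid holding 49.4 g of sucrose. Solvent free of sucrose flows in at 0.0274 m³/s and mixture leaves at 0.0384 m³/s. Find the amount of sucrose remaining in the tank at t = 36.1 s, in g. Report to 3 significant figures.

11.1 g

Total volume: dV/dt = Q_in − Q_out = -0.011000 m³/s, so V(t) = 1.14 − 0.011000 t and V(36.1) = 0.74290 m³.
Species balance (pure solvent in): dm/dt = −Q_out · m/V(t).
Separate: dm/m = −Q_out dt/V(t) ⇒ ln(m/m₀) = −(Q_out/(Q_in−Q_out)) ln(V/V₀).
m = m₀ (V₀/V)^(Q_out/(Q_in−Q_out)) = 49.4 × (1.14/0.74290)^(-3.4909) = 11.079 g.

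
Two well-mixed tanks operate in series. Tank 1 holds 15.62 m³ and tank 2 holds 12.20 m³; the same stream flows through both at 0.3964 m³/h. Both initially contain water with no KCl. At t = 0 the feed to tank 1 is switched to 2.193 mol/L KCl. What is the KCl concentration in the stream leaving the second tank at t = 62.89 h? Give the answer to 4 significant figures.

1.176 mol/L

Each tank obeys Vᵢ dCᵢ/dt = Q(Cᵢ₋₁ − Cᵢ), so τᵢ = Vᵢ/Q.
τ₁ = 15.62/0.3964 = 39.4046 h; τ₂ = 12.20/0.3964 = 30.7770 h.
Solving the cascade with C₁(0)=C₂(0)=0 gives C₂(t) = C_in[1 − (τ₁ e^(−t/τ₁) − τ₂ e^(−t/τ₂))/(τ₁ − τ₂)].
At t = 62.89: e^(−t/τ₁) = 0.202705, e^(−t/τ₂) = 0.129586.
C₂ = 2.193·[1 − (39.4046·0.202705 − 30.7770·0.129586)/(8.62765)] = 2.193·0.536463 = 1.17646 mol/L.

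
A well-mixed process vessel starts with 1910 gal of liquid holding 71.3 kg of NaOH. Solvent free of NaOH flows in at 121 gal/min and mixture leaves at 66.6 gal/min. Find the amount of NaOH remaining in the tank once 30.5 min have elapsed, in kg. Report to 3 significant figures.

Let m(t) be the amount of NaOH. Volume: V(t) = V₀ + (Q_in − Q_out) t = 1910 + 54.400 t; V(30.5) = 3569.2 gal.
Species balance (pure solvent in): dm/dt = −Q_out · m/V(t).
dm/m = −Q_out dt/(V₀ + 54.400 t); integrating gives ln(m/m₀) = −(Q_out/(Q_in−Q_out)) ln(V/V₀).
m = m₀ (V₀/V)^(Q_out/(Q_in−Q_out)) = 71.3 × (1910/3569.2)^(1.2243) = 33.163 kg.

33.2 kg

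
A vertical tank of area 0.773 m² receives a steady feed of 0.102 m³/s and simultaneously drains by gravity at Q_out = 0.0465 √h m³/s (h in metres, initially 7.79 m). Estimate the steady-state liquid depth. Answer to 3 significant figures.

4.81 m

Accumulation of liquid (constant cross-section A): A dh/dt = Q_in − 0.0465 √h. At steady state dh/dt = 0:
Q_in = 0.0465 √h_ss ⇒ √h_ss = 0.102/0.0465 = 2.1935.
h_ss = 2.1935² = 4.8117 m. (Since h₀ = 7.79 m > h_ss, the level will fall toward this value.)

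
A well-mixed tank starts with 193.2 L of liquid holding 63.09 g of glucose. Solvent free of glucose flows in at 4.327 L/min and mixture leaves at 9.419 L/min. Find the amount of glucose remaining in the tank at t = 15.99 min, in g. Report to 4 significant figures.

Total volume: dV/dt = Q_in − Q_out = -5.09200 L/min, so V(t) = 193.2 − 5.09200 t and V(15.99) = 111.779 L.
Species balance (pure solvent in): dm/dt = −Q_out · m/V(t).
dm/m = −Q_out dt/(V₀ − 5.09200 t); integrating gives ln(m/m₀) = −(Q_out/(Q_in−Q_out)) ln(V/V₀).
m = m₀ (V₀/V)^(Q_out/(Q_in−Q_out)) = 63.09 × (193.2/111.779)^(-1.84976) = 22.9282 g.

22.93 g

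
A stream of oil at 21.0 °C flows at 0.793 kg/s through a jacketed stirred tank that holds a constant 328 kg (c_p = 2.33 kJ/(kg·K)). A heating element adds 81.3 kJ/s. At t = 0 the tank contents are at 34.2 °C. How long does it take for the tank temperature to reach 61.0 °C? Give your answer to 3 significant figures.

844 s

Heat balance on the well-mixed liquid: M c_p dT/dt = ṁ c_p (T_in − T) + 81.3.
τ = M/ṁ = 413.62 s; T_ss = T_in + Q̇/(ṁ c_p) = 65.001 °C.
T(t) = T_ss + (T₀ − T_ss) e^(−t/τ). Set T = 61.0:
e^(−t/τ) = (61.0 − 65.001)/(34.2 − 65.001) = 0.12990
t = −413.62 · ln(0.12990) = 844.21 s.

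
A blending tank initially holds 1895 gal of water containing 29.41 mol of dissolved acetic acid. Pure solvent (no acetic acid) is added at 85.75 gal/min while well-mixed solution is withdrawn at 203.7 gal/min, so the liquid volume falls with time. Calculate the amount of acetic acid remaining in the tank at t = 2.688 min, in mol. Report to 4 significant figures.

Let m(t) be the amount of acetic acid. Volume: V(t) = V₀ + (Q_in − Q_out) t = 1895 − 117.950 t; V(2.688) = 1577.95 gal.
No acetic acid enters, so dm/dt = −Q_out · (m/V).
Separate: dm/m = −Q_out dt/V(t) ⇒ ln(m/m₀) = −(Q_out/(Q_in−Q_out)) ln(V/V₀).
m = m₀ (V₀/V)^(Q_out/(Q_in−Q_out)) = 29.41 × (1895/1577.95)^(-1.72700) = 21.4373 mol.

21.44 mol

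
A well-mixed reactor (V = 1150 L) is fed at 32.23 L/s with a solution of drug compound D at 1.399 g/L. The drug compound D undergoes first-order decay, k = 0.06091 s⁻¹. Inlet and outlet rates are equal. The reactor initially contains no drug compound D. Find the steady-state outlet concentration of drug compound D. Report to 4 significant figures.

Species balance: V dC/dt = Q C_in − Q C − k V C.
At steady state: 0 = Q C_in − (Q + kV) C_ss, so C_ss = Q C_in/(Q + kV).
C_ss = 32.23·1.399/(32.23 + 0.06091·1150) = 45.0898/102.276 = 0.440861 g/L.

0.4409 g/L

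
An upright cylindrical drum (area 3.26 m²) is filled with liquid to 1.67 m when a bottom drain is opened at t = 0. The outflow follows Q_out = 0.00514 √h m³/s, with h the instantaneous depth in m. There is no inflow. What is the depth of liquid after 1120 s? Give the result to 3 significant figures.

0.168 m

With no inflow, A dh/dt = −0.00514 √h.
∫ h^(−1/2) dh = −(0.00514/A) ∫ dt, giving 2√h = 2√h₀ − (0.00514/A) t.
√h = √1.67 − 0.00514·1120/(2·3.26) = 1.2923 − 0.88294 = 0.40934.
h = 0.40934² = 0.16756 m.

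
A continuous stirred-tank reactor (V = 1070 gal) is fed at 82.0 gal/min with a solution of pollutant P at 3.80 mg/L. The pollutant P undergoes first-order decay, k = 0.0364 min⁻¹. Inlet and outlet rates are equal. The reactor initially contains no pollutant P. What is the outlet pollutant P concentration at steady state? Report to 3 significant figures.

Species balance: V dC/dt = Q C_in − Q C − k V C.
Steady state (dC/dt = 0): C_ss = Q C_in/(Q + kV) = C_in/(1 + kV/Q).
C_ss = 82.0·3.80/(82.0 + 0.0364·1070) = 311.60/120.95 = 2.5763 mg/L.

2.58 mg/L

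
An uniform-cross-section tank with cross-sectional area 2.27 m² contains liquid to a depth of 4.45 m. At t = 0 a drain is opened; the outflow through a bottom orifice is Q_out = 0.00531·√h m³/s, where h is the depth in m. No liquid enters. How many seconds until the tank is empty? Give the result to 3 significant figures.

A dh/dt = −Q_out = −0.00531 √h.
∫ h^(−1/2) dh = −(0.00531/A) ∫ dt, giving 2√h = 2√h₀ − (0.00531/A) t.
Tank is empty when √h = 0: t_empty = 2A√h₀/0.00531.
t_empty = 2·2.27·√4.45/0.00531 = 4.5400·2.1095/0.00531 = 1803.6 s.

1800 s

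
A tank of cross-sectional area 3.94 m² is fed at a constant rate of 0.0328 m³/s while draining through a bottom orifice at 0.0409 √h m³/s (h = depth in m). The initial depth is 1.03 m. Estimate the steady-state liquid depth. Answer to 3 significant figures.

A dh/dt = Q_in − 0.0409 √h. Steady state requires inflow = outflow:
Q_in = 0.0409 √h_ss ⇒ √h_ss = 0.0328/0.0409 = 0.80196.
h_ss = 0.80196² = 0.64313 m. (Since h₀ = 1.03 m > h_ss, the level will fall toward this value.)

0.643 m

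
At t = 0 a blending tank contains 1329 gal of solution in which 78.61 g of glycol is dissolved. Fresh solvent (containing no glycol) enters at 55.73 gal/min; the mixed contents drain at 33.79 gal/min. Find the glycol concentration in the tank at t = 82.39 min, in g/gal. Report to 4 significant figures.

Let m(t) be the amount of glycol. Volume: V(t) = V₀ + (Q_in − Q_out) t = 1329 + 21.9400 t; V(82.39) = 3136.64 gal.
No glycol enters, so dm/dt = −Q_out · (m/V).
dm/m = −Q_out dt/(V₀ + 21.9400 t); integrating gives ln(m/m₀) = −(Q_out/(Q_in−Q_out)) ln(V/V₀).
m = m₀ (V₀/V)^(Q_out/(Q_in−Q_out)) = 78.61 × (1329/3136.64)^(1.54011) = 20.9465 g.
C = m/V = 20.9465/3136.64 = 0.00667800 g/gal.

0.006678 g/gal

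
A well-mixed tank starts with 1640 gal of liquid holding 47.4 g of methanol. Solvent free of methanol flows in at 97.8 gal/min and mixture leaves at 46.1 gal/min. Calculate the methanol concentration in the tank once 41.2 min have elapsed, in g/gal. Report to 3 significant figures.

0.00599 g/gal

Total volume: dV/dt = Q_in − Q_out = 51.700 gal/min, so V(t) = 1640 + 51.700 t and V(41.2) = 3770.0 gal.
No methanol enters, so dm/dt = −Q_out · (m/V).
dm/m = −Q_out dt/(V₀ + 51.700 t); integrating gives ln(m/m₀) = −(Q_out/(Q_in−Q_out)) ln(V/V₀).
m = m₀ (V₀/V)^(Q_out/(Q_in−Q_out)) = 47.4 × (1640/3770.0)^(0.89168) = 22.565 g.
C = m/V = 22.565/3770.0 = 0.0059853 g/gal.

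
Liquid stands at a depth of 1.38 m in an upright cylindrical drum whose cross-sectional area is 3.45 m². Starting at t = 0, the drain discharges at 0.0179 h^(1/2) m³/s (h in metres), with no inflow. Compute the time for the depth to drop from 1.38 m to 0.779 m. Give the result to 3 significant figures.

A dh/dt = −Q_out = −0.0179 √h.
∫ h^(−1/2) dh = −(0.0179/A) ∫ dt, giving 2√h = 2√h₀ − (0.0179/A) t.
t = 2A(√h₀ − √h)/0.0179 = 2·3.45·(√1.38 − √0.779)/0.0179
  = 6.9000 × (1.1747 − 0.88261) / 0.0179 = 112.61 s.

113 s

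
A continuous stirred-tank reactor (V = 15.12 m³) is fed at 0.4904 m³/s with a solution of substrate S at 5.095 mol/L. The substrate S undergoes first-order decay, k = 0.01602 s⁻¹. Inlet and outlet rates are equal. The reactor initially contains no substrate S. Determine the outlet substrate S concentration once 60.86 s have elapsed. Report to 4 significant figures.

V dC/dt = Q(C_in − C) − k V C.
dC/dt = (Q/V) C_in − (Q/V + k) C; effective rate a = Q/V + k = 0.0324339 + 0.01602 = 0.0484539 s⁻¹.
C_ss = Q C_in/(Q + kV) = 3.41047 mol/L; C(t) = C_ss + (C₀ − C_ss) e^(−a t).
C(60.86) = 3.41047 + (-3.41047)·e^(−0.0484539·60.86) = 3.41047 + (-3.41047)·0.0523972 = 3.23177 mol/L.

3.232 mol/L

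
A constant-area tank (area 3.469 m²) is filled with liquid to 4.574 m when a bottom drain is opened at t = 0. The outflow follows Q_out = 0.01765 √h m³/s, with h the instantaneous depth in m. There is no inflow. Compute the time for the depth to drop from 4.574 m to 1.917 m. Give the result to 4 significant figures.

Unsteady balance on liquid volume: A dh/dt = −0.01765 √h.
Separate and integrate: 2(√h − √h₀) = −(0.01765/A) t.
t = 2A(√h₀ − √h)/0.01765 = 2·3.469·(√4.574 − √1.917)/0.01765
  = 6.93800 × (2.13869 − 1.38456) / 0.01765 = 296.441 s.

296.4 s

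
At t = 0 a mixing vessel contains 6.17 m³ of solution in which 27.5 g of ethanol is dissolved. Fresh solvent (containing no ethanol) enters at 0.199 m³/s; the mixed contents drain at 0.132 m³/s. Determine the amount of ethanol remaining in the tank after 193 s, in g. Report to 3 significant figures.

Let m(t) be the amount of ethanol. Volume: V(t) = V₀ + (Q_in − Q_out) t = 6.17 + 0.067000 t; V(193) = 19.101 m³.
No ethanol enters, so dm/dt = −Q_out · (m/V).
dm/m = −Q_out dt/(V₀ + 0.067000 t); integrating gives ln(m/m₀) = −(Q_out/(Q_in−Q_out)) ln(V/V₀).
m = m₀ (V₀/V)^(Q_out/(Q_in−Q_out)) = 27.5 × (6.17/19.101)^(1.9701) = 2.9678 g.

2.97 g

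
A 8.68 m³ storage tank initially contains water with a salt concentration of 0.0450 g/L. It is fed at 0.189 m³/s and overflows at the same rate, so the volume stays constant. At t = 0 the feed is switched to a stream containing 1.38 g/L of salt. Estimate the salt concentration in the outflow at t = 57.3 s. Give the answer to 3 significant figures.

Accumulation = in − out for the solute gives V dC/dt = Q(C_in − C).
Time constant τ = V/Q = 8.68/0.189 = 45.926 s.
Integrating: C(t) = C_in + (C₀ − C_in) e^(−t/τ).
C(57.3) = 1.38 + (0.0450 − 1.38)·e^(−57.3/45.926) = 1.38 + (-1.3350)·0.28718 = 0.99662 g/L.

0.997 g/L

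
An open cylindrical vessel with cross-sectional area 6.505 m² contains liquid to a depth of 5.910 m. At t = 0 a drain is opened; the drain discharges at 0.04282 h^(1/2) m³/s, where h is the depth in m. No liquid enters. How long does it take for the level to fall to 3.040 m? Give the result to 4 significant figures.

208.9 s

Accumulation of liquid (constant cross-section A): A dh/dt = −0.04282 √h.
This is separable: 2 d(√h)/dt = −0.04282/A, so √h = √h₀ − (0.04282/(2A)) t.
t = 2A(√h₀ − √h)/0.04282 = 2·6.505·(√5.910 − √3.040)/0.04282
  = 13.0100 × (2.43105 − 1.74356) / 0.04282 = 208.880 s.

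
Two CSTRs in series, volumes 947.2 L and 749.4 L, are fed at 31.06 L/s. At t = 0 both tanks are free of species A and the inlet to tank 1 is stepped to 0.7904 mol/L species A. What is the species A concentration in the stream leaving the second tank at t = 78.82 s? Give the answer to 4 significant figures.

Species balance on tank i: dCᵢ/dt = (Cᵢ₋₁ − Cᵢ)/τᵢ with τᵢ = Vᵢ/Q.
τ₁ = 947.2/31.06 = 30.4958 s; τ₂ = 749.4/31.06 = 24.1275 s.
Solving the cascade with C₁(0)=C₂(0)=0 gives C₂(t) = C_in[1 − (τ₁ e^(−t/τ₁) − τ₂ e^(−t/τ₂))/(τ₁ − τ₂)].
At t = 78.82: e^(−t/τ₁) = 0.0754250, e^(−t/τ₂) = 0.0381278.
C₂ = 0.7904·[1 − (30.4958·0.0754250 − 24.1275·0.0381278)/(6.36832)] = 0.7904·0.783268 = 0.619095 mol/L.

0.6191 mol/L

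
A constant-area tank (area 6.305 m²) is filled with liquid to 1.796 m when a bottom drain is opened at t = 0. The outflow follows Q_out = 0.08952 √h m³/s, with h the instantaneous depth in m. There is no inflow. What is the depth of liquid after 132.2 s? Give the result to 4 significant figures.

Accumulation of liquid (constant cross-section A): A dh/dt = −0.08952 √h.
This is separable: 2 d(√h)/dt = −0.08952/A, so √h = √h₀ − (0.08952/(2A)) t.
√h = √1.796 − 0.08952·132.2/(2·6.305) = 1.34015 − 0.938505 = 0.401645.
h = 0.401645² = 0.161318 m.

0.1613 m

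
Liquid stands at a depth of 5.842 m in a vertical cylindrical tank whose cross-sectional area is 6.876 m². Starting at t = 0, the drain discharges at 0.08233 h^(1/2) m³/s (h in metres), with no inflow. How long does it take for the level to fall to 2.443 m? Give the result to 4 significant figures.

142.7 s

Mass balance (ρ constant): A dh/dt = −0.08233 √h.
∫ h^(−1/2) dh = −(0.08233/A) ∫ dt, giving 2√h = 2√h₀ − (0.08233/A) t.
t = 2A(√h₀ − √h)/0.08233 = 2·6.876·(√5.842 − √2.443)/0.08233
  = 13.7520 × (2.41702 − 1.56301) / 0.08233 = 142.650 s.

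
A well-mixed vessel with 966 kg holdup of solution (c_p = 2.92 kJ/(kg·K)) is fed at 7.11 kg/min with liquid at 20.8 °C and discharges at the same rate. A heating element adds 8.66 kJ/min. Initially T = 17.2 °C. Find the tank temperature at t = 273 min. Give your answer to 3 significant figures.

Heat balance on the well-mixed liquid: M c_p dT/dt = ṁ c_p (T_in − T) + 8.66.
τ = M/ṁ = 135.86 min; T_ss = T_in + Q̇/(ṁ c_p) = 20.8 + 8.66/(7.11·2.92) = 21.217 °C.
This is linear first-order; T(t) = T_ss + (T₀ − T_ss) e^(−t/τ).
T(273) = 21.217 + (-4.0171)·e^(−273/135.86) = 21.217 + (-4.0171)·0.13408 = 20.679 °C.

20.7 °C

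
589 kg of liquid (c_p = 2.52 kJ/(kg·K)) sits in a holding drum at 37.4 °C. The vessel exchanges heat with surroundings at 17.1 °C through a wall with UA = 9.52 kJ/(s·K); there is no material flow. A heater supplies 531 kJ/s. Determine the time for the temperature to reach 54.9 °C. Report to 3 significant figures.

Unsteady energy balance on the tank contents: M c_p dT/dt = −UA(T − T_amb) + Q̇.
τ = M c_p/UA = 155.91 s; T_ss = T_amb + Q̇/UA = 17.1 + 531/9.52 = 72.877 °C.
T(t) = T_ss + (T₀ − T_ss)e^(−t/τ); set T = 54.9:
t = −τ ln[(T − T_ss)/(T₀ − T_ss)] = −155.91 · ln(0.50673) = 105.99 s.

106 s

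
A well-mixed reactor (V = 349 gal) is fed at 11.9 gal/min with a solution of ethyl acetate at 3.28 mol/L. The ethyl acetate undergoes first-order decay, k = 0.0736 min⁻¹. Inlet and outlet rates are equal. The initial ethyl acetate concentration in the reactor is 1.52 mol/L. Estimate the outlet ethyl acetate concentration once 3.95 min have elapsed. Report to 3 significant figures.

Accumulation = in − out − consumed: V dC/dt = Q C_in − Q C − k V C.
dC/dt = (Q/V) C_in − (Q/V + k) C; effective rate a = Q/V + k = 0.034097 + 0.0736 = 0.10770 min⁻¹.
C_ss = Q C_in/(Q + kV) = 1.0385 mol/L; C(t) = C_ss + (C₀ − C_ss) e^(−a t).
C(3.95) = 1.0385 + (0.48154)·e^(−0.10770·3.95) = 1.0385 + (0.48154)·0.65351 = 1.3531 mol/L.

1.35 mol/L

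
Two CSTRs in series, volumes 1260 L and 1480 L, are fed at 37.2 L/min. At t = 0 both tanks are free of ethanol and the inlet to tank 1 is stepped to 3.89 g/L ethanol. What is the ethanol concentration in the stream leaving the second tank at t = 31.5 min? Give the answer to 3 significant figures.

Each tank obeys Vᵢ dCᵢ/dt = Q(Cᵢ₋₁ − Cᵢ), so τᵢ = Vᵢ/Q.
τ₁ = 1260/37.2 = 33.871 min; τ₂ = 1480/37.2 = 39.785 min.
Tank 1: C₁ = C_in(1 − e^(−t/τ₁)). Tank 2 (τ₁ ≠ τ₂): C₂ = C_in[1 − (τ₁ e^(−t/τ₁) − τ₂ e^(−t/τ₂))/(τ₁ − τ₂)].
At t = 31.5: e^(−t/τ₁) = 0.39455, e^(−t/τ₂) = 0.45305.
C₂ = 3.89·[1 − (33.871·0.39455 − 39.785·0.45305)/(-5.9140)] = 3.89·0.21194 = 0.82444 g/L.

0.824 g/L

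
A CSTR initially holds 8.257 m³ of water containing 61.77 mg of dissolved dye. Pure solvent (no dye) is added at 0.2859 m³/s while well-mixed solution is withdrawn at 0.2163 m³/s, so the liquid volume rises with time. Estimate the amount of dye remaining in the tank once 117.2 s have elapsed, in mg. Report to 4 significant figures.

7.302 mg

Total volume: dV/dt = Q_in − Q_out = 0.0696000 m³/s, so V(t) = 8.257 + 0.0696000 t and V(117.2) = 16.4141 m³.
No dye enters, so dm/dt = −Q_out · (m/V).
dm/m = −Q_out dt/(V₀ + 0.0696000 t); integrating gives ln(m/m₀) = −(Q_out/(Q_in−Q_out)) ln(V/V₀).
m = m₀ (V₀/V)^(Q_out/(Q_in−Q_out)) = 61.77 × (8.257/16.4141)^(3.10776) = 7.30192 mg.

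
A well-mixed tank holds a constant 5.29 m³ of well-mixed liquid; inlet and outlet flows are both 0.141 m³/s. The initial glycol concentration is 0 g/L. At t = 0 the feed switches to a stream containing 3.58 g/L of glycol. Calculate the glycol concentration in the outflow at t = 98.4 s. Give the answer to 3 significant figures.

Transient balance on the dissolved component: V dC/dt = Q(C_in − C).
Time constant τ = V/Q = 5.29/0.141 = 37.518 s.
C approaches C_in exponentially: C(t) = C_in + (C₀ − C_in) e^(−t/τ).
C(98.4) = 3.58 + (0 − 3.58)·e^(−98.4/37.518) = 3.58 + (-3.5800)·0.072602 = 3.3201 g/L.

3.32 g/L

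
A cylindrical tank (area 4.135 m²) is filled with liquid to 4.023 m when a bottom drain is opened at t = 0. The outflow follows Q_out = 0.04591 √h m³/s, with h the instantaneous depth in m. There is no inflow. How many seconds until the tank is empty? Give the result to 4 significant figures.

Accumulation of liquid (constant cross-section A): A dh/dt = −0.04591 √h.
This is separable: 2 d(√h)/dt = −0.04591/A, so √h = √h₀ − (0.04591/(2A)) t.
Tank is empty when √h = 0: t_empty = 2A√h₀/0.04591.
t_empty = 2·4.135·√4.023/0.04591 = 8.27000·2.00574/0.04591 = 361.304 s.

361.3 s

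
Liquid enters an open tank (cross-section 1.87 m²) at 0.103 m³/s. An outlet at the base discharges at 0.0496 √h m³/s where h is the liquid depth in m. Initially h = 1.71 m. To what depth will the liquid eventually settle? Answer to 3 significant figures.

Volume balance on the tank: A dh/dt = Q_in − 0.0496 √h. At steady state dh/dt = 0:
Q_in = 0.0496 √h_ss ⇒ √h_ss = 0.103/0.0496 = 2.0766.
h_ss = 2.0766² = 4.3123 m. (Since h₀ = 1.71 m < h_ss, the level will rise toward this value.)

4.31 m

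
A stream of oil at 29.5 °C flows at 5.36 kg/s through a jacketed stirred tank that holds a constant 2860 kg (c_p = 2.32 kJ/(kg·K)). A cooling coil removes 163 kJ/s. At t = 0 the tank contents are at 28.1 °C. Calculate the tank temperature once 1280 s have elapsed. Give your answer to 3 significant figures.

M c_p dT/dt = ṁ c_p (T_in − T) − Q̇.
τ = M/ṁ = 533.58 s; T_ss = T_in − Q̇/(ṁ c_p) = 29.5 − 163/(5.36·2.32) = 16.392 °C.
Solution: T(t) = T_ss + (T₀ − T_ss) e^(−t/τ).
T(1280) = 16.392 + (11.708)·e^(−1280/533.58) = 16.392 + (11.708)·0.090820 = 17.455 °C.

17.5 °C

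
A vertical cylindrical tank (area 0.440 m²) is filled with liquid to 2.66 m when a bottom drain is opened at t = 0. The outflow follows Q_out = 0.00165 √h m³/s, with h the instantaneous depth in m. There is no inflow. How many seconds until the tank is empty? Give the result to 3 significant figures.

Mass balance (ρ constant): A dh/dt = −0.00165 √h.
This is separable: 2 d(√h)/dt = −0.00165/A, so √h = √h₀ − (0.00165/(2A)) t.
Set h = 0: 2√h₀ = (0.00165/A) t_empty ⇒ t_empty = 2A√h₀/0.00165.
t_empty = 2·0.440·√2.66/0.00165 = 0.88000·1.6310/0.00165 = 869.84 s.

870 s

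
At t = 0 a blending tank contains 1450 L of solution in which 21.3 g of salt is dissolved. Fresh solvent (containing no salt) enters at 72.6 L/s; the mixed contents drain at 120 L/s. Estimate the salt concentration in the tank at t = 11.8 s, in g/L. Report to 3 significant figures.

0.00696 g/L

Total volume: dV/dt = Q_in − Q_out = -47.400 L/s, so V(t) = 1450 − 47.400 t and V(11.8) = 890.68 L.
Species balance (pure solvent in): dm/dt = −Q_out · m/V(t).
dm/m = −Q_out dt/(V₀ − 47.400 t); integrating gives ln(m/m₀) = −(Q_out/(Q_in−Q_out)) ln(V/V₀).
m = m₀ (V₀/V)^(Q_out/(Q_in−Q_out)) = 21.3 × (1450/890.68)^(-2.5316) = 6.2025 g.
C = m/V = 6.2025/890.68 = 0.0069638 g/L.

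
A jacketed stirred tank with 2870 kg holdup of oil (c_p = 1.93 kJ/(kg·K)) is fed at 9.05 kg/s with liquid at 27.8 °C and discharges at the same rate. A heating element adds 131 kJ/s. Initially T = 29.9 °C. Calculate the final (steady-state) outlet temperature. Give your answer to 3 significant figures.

35.3 °C

Energy balance: M c_p dT/dt = ṁ c_p (T_in − T) + 131.
At steady state dT/dt = 0 ⇒ T_ss = T_in + Q̇/(ṁ c_p) = 27.8 + 131/(9.05·1.93) = 35.300 °C.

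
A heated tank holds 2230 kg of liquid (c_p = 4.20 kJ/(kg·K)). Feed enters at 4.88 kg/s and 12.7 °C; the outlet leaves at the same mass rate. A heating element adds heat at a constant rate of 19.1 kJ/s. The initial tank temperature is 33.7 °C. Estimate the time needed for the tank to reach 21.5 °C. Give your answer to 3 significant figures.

M c_p dT/dt = ṁ c_p (T_in − T) + Q̇.
τ = M/ṁ = 456.97 s; T_ss = T_in + Q̇/(ṁ c_p) = 13.632 °C.
T(t) = T_ss + (T₀ − T_ss) e^(−t/τ). Set T = 21.5:
e^(−t/τ) = (21.5 − 13.632)/(33.7 − 13.632) = 0.39207
t = −456.97 · ln(0.39207) = 427.86 s.

428 s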